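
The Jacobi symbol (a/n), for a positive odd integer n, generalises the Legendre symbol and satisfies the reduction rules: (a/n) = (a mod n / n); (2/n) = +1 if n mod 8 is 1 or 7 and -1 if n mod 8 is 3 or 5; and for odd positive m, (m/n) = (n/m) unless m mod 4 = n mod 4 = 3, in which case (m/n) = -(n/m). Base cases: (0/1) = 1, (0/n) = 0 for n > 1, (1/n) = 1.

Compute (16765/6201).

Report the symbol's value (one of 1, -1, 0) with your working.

-1

(16765/6201): 16765 mod 6201 = 4363, so (16765/6201) = (4363/6201)
flip (4363/6201) -> (6201/4363): both odd, 4363 mod 4 = 3, 6201 mod 4 = 1, so the flip contributes +1; sign now +1
(6201/4363): 6201 mod 4363 = 1838, so (6201/4363) = (1838/4363)
factor out 2^1: 1838 = 2^1·919; with 4363 mod 8 = 3, (2/4363) = -1; sign now -1; continue with (919/4363)
flip (919/4363) -> (4363/919): both odd, 919 mod 4 = 3, 4363 mod 4 = 3, so the flip contributes -1; sign now +1
(4363/919): 4363 mod 919 = 687, so (4363/919) = (687/919)
flip (687/919) -> (919/687): both odd, 687 mod 4 = 3, 919 mod 4 = 3, so the flip contributes -1; sign now -1
(919/687): 919 mod 687 = 232, so (919/687) = (232/687)
factor out 2^3: 232 = 2^3·29; with 687 mod 8 = 7, (2/687) = +1; sign now -1; continue with (29/687)
flip (29/687) -> (687/29): both odd, 29 mod 4 = 1, 687 mod 4 = 3, so the flip contributes +1; sign now -1
(687/29): 687 mod 29 = 20, so (687/29) = (20/29)
factor out 2^2: 20 = 2^2·5; with 29 mod 8 = 5, (2/29) = -1; sign now -1; continue with (5/29)
flip (5/29) -> (29/5): both odd, 5 mod 4 = 1, 29 mod 4 = 1, so the flip contributes +1; sign now -1
(29/5): 29 mod 5 = 4, so (29/5) = (4/5)
factor out 2^2: 4 = 2^2·1; with 5 mod 8 = 5, (2/5) = -1; sign now -1; continue with (1/5)
reached (1/5) = 1, so the symbol is -1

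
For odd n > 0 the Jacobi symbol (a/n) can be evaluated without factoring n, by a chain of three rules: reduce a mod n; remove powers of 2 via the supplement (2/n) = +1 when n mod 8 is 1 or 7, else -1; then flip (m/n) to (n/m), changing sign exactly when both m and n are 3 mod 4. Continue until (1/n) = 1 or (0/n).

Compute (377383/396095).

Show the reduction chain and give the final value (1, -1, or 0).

flip (377383/396095) -> (396095/377383): both odd, 377383 mod 4 = 3, 396095 mod 4 = 3, so the flip contributes -1; sign now -1
(396095/377383): 396095 mod 377383 = 18712, so (396095/377383) = (18712/377383)
factor out 2^3: 18712 = 2^3·2339; with 377383 mod 8 = 7, (2/377383) = +1; sign now -1; continue with (2339/377383)
flip (2339/377383) -> (377383/2339): both odd, 2339 mod 4 = 3, 377383 mod 4 = 3, so the flip contributes -1; sign now +1
(377383/2339): 377383 mod 2339 = 804, so (377383/2339) = (804/2339)
factor out 2^2: 804 = 2^2·201; with 2339 mod 8 = 3, (2/2339) = -1; sign now +1; continue with (201/2339)
flip (201/2339) -> (2339/201): both odd, 201 mod 4 = 1, 2339 mod 4 = 3, so the flip contributes +1; sign now +1
(2339/201): 2339 mod 201 = 128, so (2339/201) = (128/201)
factor out 2^7: 128 = 2^7·1; with 201 mod 8 = 1, (2/201) = +1; sign now +1; continue with (1/201)
reached (1/201) = 1, so the symbol is +1

1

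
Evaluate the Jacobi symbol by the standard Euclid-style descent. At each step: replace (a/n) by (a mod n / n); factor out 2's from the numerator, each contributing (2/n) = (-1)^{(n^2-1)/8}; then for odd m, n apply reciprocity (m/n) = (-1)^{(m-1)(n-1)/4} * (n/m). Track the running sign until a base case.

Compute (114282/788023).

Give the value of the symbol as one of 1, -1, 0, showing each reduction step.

1

114282 = 2^1·57141; (2/788023) = +1 since 788023 mod 8 = 7, so (114282/788023) = (+1)^1·(57141/788023); sign now +1
reciprocity: (57141/788023) = +1·(788023/57141) since 57141 mod 4 = 1, 788023 mod 4 = 3; sign now +1
(788023/57141) = (45190/57141)   [reduce mod 57141]
45190 = 2^1·22595; (2/57141) = -1 since 57141 mod 8 = 5, so (45190/57141) = (-1)^1·(22595/57141); sign now -1
reciprocity: (22595/57141) = +1·(57141/22595) since 22595 mod 4 = 3, 57141 mod 4 = 1; sign now -1
(57141/22595) = (11951/22595)   [reduce mod 22595]
reciprocity: (11951/22595) = -1·(22595/11951) since 11951 mod 4 = 3, 22595 mod 4 = 3; sign now +1
(22595/11951) = (10644/11951)   [reduce mod 11951]
10644 = 2^2·2661; (2/11951) = +1 since 11951 mod 8 = 7, so (10644/11951) = (+1)^2·(2661/11951); sign now +1
reciprocity: (2661/11951) = +1·(11951/2661) since 2661 mod 4 = 1, 11951 mod 4 = 3; sign now +1
(11951/2661) = (1307/2661)   [reduce mod 2661]
reciprocity: (1307/2661) = +1·(2661/1307) since 1307 mod 4 = 3, 2661 mod 4 = 1; sign now +1
(2661/1307) = (47/1307)   [reduce mod 1307]
reciprocity: (47/1307) = -1·(1307/47) since 47 mod 4 = 3, 1307 mod 4 = 3; sign now -1
(1307/47) = (38/47)   [reduce mod 47]
38 = 2^1·19; (2/47) = +1 since 47 mod 8 = 7, so (38/47) = (+1)^1·(19/47); sign now -1
reciprocity: (19/47) = -1·(47/19) since 19 mod 4 = 3, 47 mod 4 = 3; sign now +1
(47/19) = (9/19)   [reduce mod 19]
reciprocity: (9/19) = +1·(19/9) since 9 mod 4 = 1, 19 mod 4 = 3; sign now +1
(19/9) = (1/9)   [reduce mod 9]
(1/9) = 1; final value = sign = +1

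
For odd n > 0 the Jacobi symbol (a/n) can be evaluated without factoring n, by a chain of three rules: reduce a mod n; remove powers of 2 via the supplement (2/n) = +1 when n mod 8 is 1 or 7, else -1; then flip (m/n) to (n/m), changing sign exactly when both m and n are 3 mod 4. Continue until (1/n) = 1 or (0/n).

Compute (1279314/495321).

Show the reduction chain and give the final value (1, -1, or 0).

0

(1279314/495321): 1279314 mod 495321 = 288672, so (1279314/495321) = (288672/495321)
factor out 2^5: 288672 = 2^5·9021; with 495321 mod 8 = 1, (2/495321) = +1; sign now +1; continue with (9021/495321)
flip (9021/495321) -> (495321/9021): both odd, 9021 mod 4 = 1, 495321 mod 4 = 1, so the flip contributes +1; sign now +1
(495321/9021): 495321 mod 9021 = 8187, so (495321/9021) = (8187/9021)
flip (8187/9021) -> (9021/8187): both odd, 8187 mod 4 = 3, 9021 mod 4 = 1, so the flip contributes +1; sign now +1
(9021/8187): 9021 mod 8187 = 834, so (9021/8187) = (834/8187)
factor out 2^1: 834 = 2^1·417; with 8187 mod 8 = 3, (2/8187) = -1; sign now -1; continue with (417/8187)
flip (417/8187) -> (8187/417): both odd, 417 mod 4 = 1, 8187 mod 4 = 3, so the flip contributes +1; sign now -1
(8187/417): 8187 mod 417 = 264, so (8187/417) = (264/417)
factor out 2^3: 264 = 2^3·33; with 417 mod 8 = 1, (2/417) = +1; sign now -1; continue with (33/417)
flip (33/417) -> (417/33): both odd, 33 mod 4 = 1, 417 mod 4 = 1, so the flip contributes +1; sign now -1
(417/33): 417 mod 33 = 21, so (417/33) = (21/33)
flip (21/33) -> (33/21): both odd, 21 mod 4 = 1, 33 mod 4 = 1, so the flip contributes +1; sign now -1
(33/21): 33 mod 21 = 12, so (33/21) = (12/21)
factor out 2^2: 12 = 2^2·3; with 21 mod 8 = 5, (2/21) = -1; sign now -1; continue with (3/21)
flip (3/21) -> (21/3): both odd, 3 mod 4 = 3, 21 mod 4 = 1, so the flip contributes +1; sign now -1
(21/3): 21 mod 3 = 0, so (21/3) = (0/3)
reached (0/3); gcd(a, n) > 1, so (0/3) = 0 and the symbol is 0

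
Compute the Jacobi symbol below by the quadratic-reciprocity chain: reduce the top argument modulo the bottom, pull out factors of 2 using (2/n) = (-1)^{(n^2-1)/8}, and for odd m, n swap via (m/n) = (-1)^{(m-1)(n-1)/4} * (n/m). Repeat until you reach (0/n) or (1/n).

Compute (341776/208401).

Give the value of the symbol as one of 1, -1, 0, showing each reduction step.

1

(341776/208401): 341776 mod 208401 = 133375, so (341776/208401) = (133375/208401)
flip (133375/208401) -> (208401/133375): both odd, 133375 mod 4 = 3, 208401 mod 4 = 1, so the flip contributes +1; sign now +1
(208401/133375): 208401 mod 133375 = 75026, so (208401/133375) = (75026/133375)
factor out 2^1: 75026 = 2^1·37513; with 133375 mod 8 = 7, (2/133375) = +1; sign now +1; continue with (37513/133375)
flip (37513/133375) -> (133375/37513): both odd, 37513 mod 4 = 1, 133375 mod 4 = 3, so the flip contributes +1; sign now +1
(133375/37513): 133375 mod 37513 = 20836, so (133375/37513) = (20836/37513)
factor out 2^2: 20836 = 2^2·5209; with 37513 mod 8 = 1, (2/37513) = +1; sign now +1; continue with (5209/37513)
flip (5209/37513) -> (37513/5209): both odd, 5209 mod 4 = 1, 37513 mod 4 = 1, so the flip contributes +1; sign now +1
(37513/5209): 37513 mod 5209 = 1050, so (37513/5209) = (1050/5209)
factor out 2^1: 1050 = 2^1·525; with 5209 mod 8 = 1, (2/5209) = +1; sign now +1; continue with (525/5209)
flip (525/5209) -> (5209/525): both odd, 525 mod 4 = 1, 5209 mod 4 = 1, so the flip contributes +1; sign now +1
(5209/525): 5209 mod 525 = 484, so (5209/525) = (484/525)
factor out 2^2: 484 = 2^2·121; with 525 mod 8 = 5, (2/525) = -1; sign now +1; continue with (121/525)
flip (121/525) -> (525/121): both odd, 121 mod 4 = 1, 525 mod 4 = 1, so the flip contributes +1; sign now +1
(525/121): 525 mod 121 = 41, so (525/121) = (41/121)
flip (41/121) -> (121/41): both odd, 41 mod 4 = 1, 121 mod 4 = 1, so the flip contributes +1; sign now +1
(121/41): 121 mod 41 = 39, so (121/41) = (39/41)
flip (39/41) -> (41/39): both odd, 39 mod 4 = 3, 41 mod 4 = 1, so the flip contributes +1; sign now +1
(41/39): 41 mod 39 = 2, so (41/39) = (2/39)
factor out 2^1: 2 = 2^1·1; with 39 mod 8 = 7, (2/39) = +1; sign now +1; continue with (1/39)
reached (1/39) = 1, so the symbol is +1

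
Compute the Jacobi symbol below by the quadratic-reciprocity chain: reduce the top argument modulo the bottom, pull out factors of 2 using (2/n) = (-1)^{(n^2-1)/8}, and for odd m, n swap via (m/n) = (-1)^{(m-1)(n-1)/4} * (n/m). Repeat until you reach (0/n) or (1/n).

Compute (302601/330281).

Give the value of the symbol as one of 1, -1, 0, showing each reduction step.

1

flip (302601/330281) -> (330281/302601): both odd, 302601 mod 4 = 1, 330281 mod 4 = 1, so the flip contributes +1; sign now +1
(330281/302601): 330281 mod 302601 = 27680, so (330281/302601) = (27680/302601)
factor out 2^5: 27680 = 2^5·865; with 302601 mod 8 = 1, (2/302601) = +1; sign now +1; continue with (865/302601)
flip (865/302601) -> (302601/865): both odd, 865 mod 4 = 1, 302601 mod 4 = 1, so the flip contributes +1; sign now +1
(302601/865): 302601 mod 865 = 716, so (302601/865) = (716/865)
factor out 2^2: 716 = 2^2·179; with 865 mod 8 = 1, (2/865) = +1; sign now +1; continue with (179/865)
flip (179/865) -> (865/179): both odd, 179 mod 4 = 3, 865 mod 4 = 1, so the flip contributes +1; sign now +1
(865/179): 865 mod 179 = 149, so (865/179) = (149/179)
flip (149/179) -> (179/149): both odd, 149 mod 4 = 1, 179 mod 4 = 3, so the flip contributes +1; sign now +1
(179/149): 179 mod 149 = 30, so (179/149) = (30/149)
factor out 2^1: 30 = 2^1·15; with 149 mod 8 = 5, (2/149) = -1; sign now -1; continue with (15/149)
flip (15/149) -> (149/15): both odd, 15 mod 4 = 3, 149 mod 4 = 1, so the flip contributes +1; sign now -1
(149/15): 149 mod 15 = 14, so (149/15) = (14/15)
factor out 2^1: 14 = 2^1·7; with 15 mod 8 = 7, (2/15) = +1; sign now -1; continue with (7/15)
flip (7/15) -> (15/7): both odd, 7 mod 4 = 3, 15 mod 4 = 3, so the flip contributes -1; sign now +1
(15/7): 15 mod 7 = 1, so (15/7) = (1/7)
reached (1/7) = 1, so the symbol is +1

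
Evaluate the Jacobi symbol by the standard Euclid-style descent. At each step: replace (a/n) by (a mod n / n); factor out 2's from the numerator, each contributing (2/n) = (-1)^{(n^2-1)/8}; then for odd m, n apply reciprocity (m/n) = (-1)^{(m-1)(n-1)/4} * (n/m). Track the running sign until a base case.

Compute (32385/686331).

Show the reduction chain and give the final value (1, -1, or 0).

flip (32385/686331) -> (686331/32385): both odd, 32385 mod 4 = 1, 686331 mod 4 = 3, so the flip contributes +1; sign now +1
(686331/32385): 686331 mod 32385 = 6246, so (686331/32385) = (6246/32385)
factor out 2^1: 6246 = 2^1·3123; with 32385 mod 8 = 1, (2/32385) = +1; sign now +1; continue with (3123/32385)
flip (3123/32385) -> (32385/3123): both odd, 3123 mod 4 = 3, 32385 mod 4 = 1, so the flip contributes +1; sign now +1
(32385/3123): 32385 mod 3123 = 1155, so (32385/3123) = (1155/3123)
flip (1155/3123) -> (3123/1155): both odd, 1155 mod 4 = 3, 3123 mod 4 = 3, so the flip contributes -1; sign now -1
(3123/1155): 3123 mod 1155 = 813, so (3123/1155) = (813/1155)
flip (813/1155) -> (1155/813): both odd, 813 mod 4 = 1, 1155 mod 4 = 3, so the flip contributes +1; sign now -1
(1155/813): 1155 mod 813 = 342, so (1155/813) = (342/813)
factor out 2^1: 342 = 2^1·171; with 813 mod 8 = 5, (2/813) = -1; sign now +1; continue with (171/813)
flip (171/813) -> (813/171): both odd, 171 mod 4 = 3, 813 mod 4 = 1, so the flip contributes +1; sign now +1
(813/171): 813 mod 171 = 129, so (813/171) = (129/171)
flip (129/171) -> (171/129): both odd, 129 mod 4 = 1, 171 mod 4 = 3, so the flip contributes +1; sign now +1
(171/129): 171 mod 129 = 42, so (171/129) = (42/129)
factor out 2^1: 42 = 2^1·21; with 129 mod 8 = 1, (2/129) = +1; sign now +1; continue with (21/129)
flip (21/129) -> (129/21): both odd, 21 mod 4 = 1, 129 mod 4 = 1, so the flip contributes +1; sign now +1
(129/21): 129 mod 21 = 3, so (129/21) = (3/21)
flip (3/21) -> (21/3): both odd, 3 mod 4 = 3, 21 mod 4 = 1, so the flip contributes +1; sign now +1
(21/3): 21 mod 3 = 0, so (21/3) = (0/3)
reached (0/3); gcd(a, n) > 1, so (0/3) = 0 and the symbol is 0

0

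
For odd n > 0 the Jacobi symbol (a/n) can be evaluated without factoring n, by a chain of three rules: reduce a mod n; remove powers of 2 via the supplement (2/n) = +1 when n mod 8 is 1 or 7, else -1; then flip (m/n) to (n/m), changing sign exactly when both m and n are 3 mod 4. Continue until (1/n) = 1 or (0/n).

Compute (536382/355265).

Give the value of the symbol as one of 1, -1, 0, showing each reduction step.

(536382/355265) = (181117/355265)   [reduce mod 355265]
reciprocity: (181117/355265) = +1·(355265/181117) since 181117 mod 4 = 1, 355265 mod 4 = 1; sign now +1
(355265/181117) = (174148/181117)   [reduce mod 181117]
174148 = 2^2·43537; (2/181117) = -1 since 181117 mod 8 = 5, so (174148/181117) = (-1)^2·(43537/181117); sign now +1
reciprocity: (43537/181117) = +1·(181117/43537) since 43537 mod 4 = 1, 181117 mod 4 = 1; sign now +1
(181117/43537) = (6969/43537)   [reduce mod 43537]
reciprocity: (6969/43537) = +1·(43537/6969) since 6969 mod 4 = 1, 43537 mod 4 = 1; sign now +1
(43537/6969) = (1723/6969)   [reduce mod 6969]
reciprocity: (1723/6969) = +1·(6969/1723) since 1723 mod 4 = 3, 6969 mod 4 = 1; sign now +1
(6969/1723) = (77/1723)   [reduce mod 1723]
reciprocity: (77/1723) = +1·(1723/77) since 77 mod 4 = 1, 1723 mod 4 = 3; sign now +1
(1723/77) = (29/77)   [reduce mod 77]
reciprocity: (29/77) = +1·(77/29) since 29 mod 4 = 1, 77 mod 4 = 1; sign now +1
(77/29) = (19/29)   [reduce mod 29]
reciprocity: (19/29) = +1·(29/19) since 19 mod 4 = 3, 29 mod 4 = 1; sign now +1
(29/19) = (10/19)   [reduce mod 19]
10 = 2^1·5; (2/19) = -1 since 19 mod 8 = 3, so (10/19) = (-1)^1·(5/19); sign now -1
reciprocity: (5/19) = +1·(19/5) since 5 mod 4 = 1, 19 mod 4 = 3; sign now -1
(19/5) = (4/5)   [reduce mod 5]
4 = 2^2·1; (2/5) = -1 since 5 mod 8 = 5, so (4/5) = (-1)^2·(1/5); sign now -1
(1/5) = 1; final value = sign = -1

-1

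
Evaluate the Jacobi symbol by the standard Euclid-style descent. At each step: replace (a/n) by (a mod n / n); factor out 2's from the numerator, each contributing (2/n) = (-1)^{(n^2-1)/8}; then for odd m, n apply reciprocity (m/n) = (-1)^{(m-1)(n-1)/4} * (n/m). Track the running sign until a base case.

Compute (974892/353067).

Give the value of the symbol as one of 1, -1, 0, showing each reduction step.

(974892/353067): 974892 mod 353067 = 268758, so (974892/353067) = (268758/353067)
factor out 2^1: 268758 = 2^1·134379; with 353067 mod 8 = 3, (2/353067) = -1; sign now -1; continue with (134379/353067)
flip (134379/353067) -> (353067/134379): both odd, 134379 mod 4 = 3, 353067 mod 4 = 3, so the flip contributes -1; sign now +1
(353067/134379): 353067 mod 134379 = 84309, so (353067/134379) = (84309/134379)
flip (84309/134379) -> (134379/84309): both odd, 84309 mod 4 = 1, 134379 mod 4 = 3, so the flip contributes +1; sign now +1
(134379/84309): 134379 mod 84309 = 50070, so (134379/84309) = (50070/84309)
factor out 2^1: 50070 = 2^1·25035; with 84309 mod 8 = 5, (2/84309) = -1; sign now -1; continue with (25035/84309)
flip (25035/84309) -> (84309/25035): both odd, 25035 mod 4 = 3, 84309 mod 4 = 1, so the flip contributes +1; sign now -1
(84309/25035): 84309 mod 25035 = 9204, so (84309/25035) = (9204/25035)
factor out 2^2: 9204 = 2^2·2301; with 25035 mod 8 = 3, (2/25035) = -1; sign now -1; continue with (2301/25035)
flip (2301/25035) -> (25035/2301): both odd, 2301 mod 4 = 1, 25035 mod 4 = 3, so the flip contributes +1; sign now -1
(25035/2301): 25035 mod 2301 = 2025, so (25035/2301) = (2025/2301)
flip (2025/2301) -> (2301/2025): both odd, 2025 mod 4 = 1, 2301 mod 4 = 1, so the flip contributes +1; sign now -1
(2301/2025): 2301 mod 2025 = 276, so (2301/2025) = (276/2025)
factor out 2^2: 276 = 2^2·69; with 2025 mod 8 = 1, (2/2025) = +1; sign now -1; continue with (69/2025)
flip (69/2025) -> (2025/69): both odd, 69 mod 4 = 1, 2025 mod 4 = 1, so the flip contributes +1; sign now -1
(2025/69): 2025 mod 69 = 24, so (2025/69) = (24/69)
factor out 2^3: 24 = 2^3·3; with 69 mod 8 = 5, (2/69) = -1; sign now +1; continue with (3/69)
flip (3/69) -> (69/3): both odd, 3 mod 4 = 3, 69 mod 4 = 1, so the flip contributes +1; sign now +1
(69/3): 69 mod 3 = 0, so (69/3) = (0/3)
reached (0/3); gcd(a, n) > 1, so (0/3) = 0 and the symbol is 0

0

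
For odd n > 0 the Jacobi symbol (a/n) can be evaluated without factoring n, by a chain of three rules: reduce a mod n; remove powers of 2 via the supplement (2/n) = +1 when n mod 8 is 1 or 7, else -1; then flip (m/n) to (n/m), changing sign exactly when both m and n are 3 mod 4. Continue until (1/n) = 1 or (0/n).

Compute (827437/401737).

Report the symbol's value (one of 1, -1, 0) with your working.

-1

(827437/401737) = (23963/401737)   [reduce mod 401737]
reciprocity: (23963/401737) = +1·(401737/23963) since 23963 mod 4 = 3, 401737 mod 4 = 1; sign now +1
(401737/23963) = (18329/23963)   [reduce mod 23963]
reciprocity: (18329/23963) = +1·(23963/18329) since 18329 mod 4 = 1, 23963 mod 4 = 3; sign now +1
(23963/18329) = (5634/18329)   [reduce mod 18329]
5634 = 2^1·2817; (2/18329) = +1 since 18329 mod 8 = 1, so (5634/18329) = (+1)^1·(2817/18329); sign now +1
reciprocity: (2817/18329) = +1·(18329/2817) since 2817 mod 4 = 1, 18329 mod 4 = 1; sign now +1
(18329/2817) = (1427/2817)   [reduce mod 2817]
reciprocity: (1427/2817) = +1·(2817/1427) since 1427 mod 4 = 3, 2817 mod 4 = 1; sign now +1
(2817/1427) = (1390/1427)   [reduce mod 1427]
1390 = 2^1·695; (2/1427) = -1 since 1427 mod 8 = 3, so (1390/1427) = (-1)^1·(695/1427); sign now -1
reciprocity: (695/1427) = -1·(1427/695) since 695 mod 4 = 3, 1427 mod 4 = 3; sign now +1
(1427/695) = (37/695)   [reduce mod 695]
reciprocity: (37/695) = +1·(695/37) since 37 mod 4 = 1, 695 mod 4 = 3; sign now +1
(695/37) = (29/37)   [reduce mod 37]
reciprocity: (29/37) = +1·(37/29) since 29 mod 4 = 1, 37 mod 4 = 1; sign now +1
(37/29) = (8/29)   [reduce mod 29]
8 = 2^3·1; (2/29) = -1 since 29 mod 8 = 5, so (8/29) = (-1)^3·(1/29); sign now -1
(1/29) = 1; final value = sign = -1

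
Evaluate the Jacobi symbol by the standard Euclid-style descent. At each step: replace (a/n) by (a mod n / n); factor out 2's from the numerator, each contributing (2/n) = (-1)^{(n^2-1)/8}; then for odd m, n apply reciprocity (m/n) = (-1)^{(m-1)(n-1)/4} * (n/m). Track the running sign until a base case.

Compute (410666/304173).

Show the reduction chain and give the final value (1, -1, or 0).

(410666/304173) = (106493/304173)   [reduce mod 304173]
reciprocity: (106493/304173) = +1·(304173/106493) since 106493 mod 4 = 1, 304173 mod 4 = 1; sign now +1
(304173/106493) = (91187/106493)   [reduce mod 106493]
reciprocity: (91187/106493) = +1·(106493/91187) since 91187 mod 4 = 3, 106493 mod 4 = 1; sign now +1
(106493/91187) = (15306/91187)   [reduce mod 91187]
15306 = 2^1·7653; (2/91187) = -1 since 91187 mod 8 = 3, so (15306/91187) = (-1)^1·(7653/91187); sign now -1
reciprocity: (7653/91187) = +1·(91187/7653) since 7653 mod 4 = 1, 91187 mod 4 = 3; sign now -1
(91187/7653) = (7004/7653)   [reduce mod 7653]
7004 = 2^2·1751; (2/7653) = -1 since 7653 mod 8 = 5, so (7004/7653) = (-1)^2·(1751/7653); sign now -1
reciprocity: (1751/7653) = +1·(7653/1751) since 1751 mod 4 = 3, 7653 mod 4 = 1; sign now -1
(7653/1751) = (649/1751)   [reduce mod 1751]
reciprocity: (649/1751) = +1·(1751/649) since 649 mod 4 = 1, 1751 mod 4 = 3; sign now -1
(1751/649) = (453/649)   [reduce mod 649]
reciprocity: (453/649) = +1·(649/453) since 453 mod 4 = 1, 649 mod 4 = 1; sign now -1
(649/453) = (196/453)   [reduce mod 453]
196 = 2^2·49; (2/453) = -1 since 453 mod 8 = 5, so (196/453) = (-1)^2·(49/453); sign now -1
reciprocity: (49/453) = +1·(453/49) since 49 mod 4 = 1, 453 mod 4 = 1; sign now -1
(453/49) = (12/49)   [reduce mod 49]
12 = 2^2·3; (2/49) = +1 since 49 mod 8 = 1, so (12/49) = (+1)^2·(3/49); sign now -1
reciprocity: (3/49) = +1·(49/3) since 3 mod 4 = 3, 49 mod 4 = 1; sign now -1
(49/3) = (1/3)   [reduce mod 3]
(1/3) = 1; final value = sign = -1

-1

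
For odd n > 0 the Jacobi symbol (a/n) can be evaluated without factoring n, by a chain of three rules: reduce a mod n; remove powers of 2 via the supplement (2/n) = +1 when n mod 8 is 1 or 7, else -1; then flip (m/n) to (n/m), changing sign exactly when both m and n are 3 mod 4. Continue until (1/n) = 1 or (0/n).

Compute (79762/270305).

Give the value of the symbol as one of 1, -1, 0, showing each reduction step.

factor out 2^1: 79762 = 2^1·39881; with 270305 mod 8 = 1, (2/270305) = +1; sign now +1; continue with (39881/270305)
flip (39881/270305) -> (270305/39881): both odd, 39881 mod 4 = 1, 270305 mod 4 = 1, so the flip contributes +1; sign now +1
(270305/39881): 270305 mod 39881 = 31019, so (270305/39881) = (31019/39881)
flip (31019/39881) -> (39881/31019): both odd, 31019 mod 4 = 3, 39881 mod 4 = 1, so the flip contributes +1; sign now +1
(39881/31019): 39881 mod 31019 = 8862, so (39881/31019) = (8862/31019)
factor out 2^1: 8862 = 2^1·4431; with 31019 mod 8 = 3, (2/31019) = -1; sign now -1; continue with (4431/31019)
flip (4431/31019) -> (31019/4431): both odd, 4431 mod 4 = 3, 31019 mod 4 = 3, so the flip contributes -1; sign now +1
(31019/4431): 31019 mod 4431 = 2, so (31019/4431) = (2/4431)
factor out 2^1: 2 = 2^1·1; with 4431 mod 8 = 7, (2/4431) = +1; sign now +1; continue with (1/4431)
reached (1/4431) = 1, so the symbol is +1

1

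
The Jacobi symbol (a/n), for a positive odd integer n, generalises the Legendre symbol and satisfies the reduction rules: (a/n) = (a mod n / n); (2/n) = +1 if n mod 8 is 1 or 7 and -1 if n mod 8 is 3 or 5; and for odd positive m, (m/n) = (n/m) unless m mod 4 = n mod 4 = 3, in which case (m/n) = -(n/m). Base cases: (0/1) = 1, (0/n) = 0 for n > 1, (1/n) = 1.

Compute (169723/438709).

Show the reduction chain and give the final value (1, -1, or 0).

reciprocity: (169723/438709) = +1·(438709/169723) since 169723 mod 4 = 3, 438709 mod 4 = 1; sign now +1
(438709/169723) = (99263/169723)   [reduce mod 169723]
reciprocity: (99263/169723) = -1·(169723/99263) since 99263 mod 4 = 3, 169723 mod 4 = 3; sign now -1
(169723/99263) = (70460/99263)   [reduce mod 99263]
70460 = 2^2·17615; (2/99263) = +1 since 99263 mod 8 = 7, so (70460/99263) = (+1)^2·(17615/99263); sign now -1
reciprocity: (17615/99263) = -1·(99263/17615) since 17615 mod 4 = 3, 99263 mod 4 = 3; sign now +1
(99263/17615) = (11188/17615)   [reduce mod 17615]
11188 = 2^2·2797; (2/17615) = +1 since 17615 mod 8 = 7, so (11188/17615) = (+1)^2·(2797/17615); sign now +1
reciprocity: (2797/17615) = +1·(17615/2797) since 2797 mod 4 = 1, 17615 mod 4 = 3; sign now +1
(17615/2797) = (833/2797)   [reduce mod 2797]
reciprocity: (833/2797) = +1·(2797/833) since 833 mod 4 = 1, 2797 mod 4 = 1; sign now +1
(2797/833) = (298/833)   [reduce mod 833]
298 = 2^1·149; (2/833) = +1 since 833 mod 8 = 1, so (298/833) = (+1)^1·(149/833); sign now +1
reciprocity: (149/833) = +1·(833/149) since 149 mod 4 = 1, 833 mod 4 = 1; sign now +1
(833/149) = (88/149)   [reduce mod 149]
88 = 2^3·11; (2/149) = -1 since 149 mod 8 = 5, so (88/149) = (-1)^3·(11/149); sign now -1
reciprocity: (11/149) = +1·(149/11) since 11 mod 4 = 3, 149 mod 4 = 1; sign now -1
(149/11) = (6/11)   [reduce mod 11]
6 = 2^1·3; (2/11) = -1 since 11 mod 8 = 3, so (6/11) = (-1)^1·(3/11); sign now +1
reciprocity: (3/11) = -1·(11/3) since 3 mod 4 = 3, 11 mod 4 = 3; sign now -1
(11/3) = (2/3)   [reduce mod 3]
2 = 2^1·1; (2/3) = -1 since 3 mod 8 = 3, so (2/3) = (-1)^1·(1/3); sign now +1
(1/3) = 1; final value = sign = +1

1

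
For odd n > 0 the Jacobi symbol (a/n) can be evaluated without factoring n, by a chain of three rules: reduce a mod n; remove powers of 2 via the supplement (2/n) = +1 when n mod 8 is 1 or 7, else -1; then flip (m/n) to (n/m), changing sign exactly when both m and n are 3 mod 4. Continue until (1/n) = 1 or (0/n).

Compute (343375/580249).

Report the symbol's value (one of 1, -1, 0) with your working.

flip (343375/580249) -> (580249/343375): both odd, 343375 mod 4 = 3, 580249 mod 4 = 1, so the flip contributes +1; sign now +1
(580249/343375): 580249 mod 343375 = 236874, so (580249/343375) = (236874/343375)
factor out 2^1: 236874 = 2^1·118437; with 343375 mod 8 = 7, (2/343375) = +1; sign now +1; continue with (118437/343375)
flip (118437/343375) -> (343375/118437): both odd, 118437 mod 4 = 1, 343375 mod 4 = 3, so the flip contributes +1; sign now +1
(343375/118437): 343375 mod 118437 = 106501, so (343375/118437) = (106501/118437)
flip (106501/118437) -> (118437/106501): both odd, 106501 mod 4 = 1, 118437 mod 4 = 1, so the flip contributes +1; sign now +1
(118437/106501): 118437 mod 106501 = 11936, so (118437/106501) = (11936/106501)
factor out 2^5: 11936 = 2^5·373; with 106501 mod 8 = 5, (2/106501) = -1; sign now -1; continue with (373/106501)
flip (373/106501) -> (106501/373): both odd, 373 mod 4 = 1, 106501 mod 4 = 1, so the flip contributes +1; sign now -1
(106501/373): 106501 mod 373 = 196, so (106501/373) = (196/373)
factor out 2^2: 196 = 2^2·49; with 373 mod 8 = 5, (2/373) = -1; sign now -1; continue with (49/373)
flip (49/373) -> (373/49): both odd, 49 mod 4 = 1, 373 mod 4 = 1, so the flip contributes +1; sign now -1
(373/49): 373 mod 49 = 30, so (373/49) = (30/49)
factor out 2^1: 30 = 2^1·15; with 49 mod 8 = 1, (2/49) = +1; sign now -1; continue with (15/49)
flip (15/49) -> (49/15): both odd, 15 mod 4 = 3, 49 mod 4 = 1, so the flip contributes +1; sign now -1
(49/15): 49 mod 15 = 4, so (49/15) = (4/15)
factor out 2^2: 4 = 2^2·1; with 15 mod 8 = 7, (2/15) = +1; sign now -1; continue with (1/15)
reached (1/15) = 1, so the symbol is -1

-1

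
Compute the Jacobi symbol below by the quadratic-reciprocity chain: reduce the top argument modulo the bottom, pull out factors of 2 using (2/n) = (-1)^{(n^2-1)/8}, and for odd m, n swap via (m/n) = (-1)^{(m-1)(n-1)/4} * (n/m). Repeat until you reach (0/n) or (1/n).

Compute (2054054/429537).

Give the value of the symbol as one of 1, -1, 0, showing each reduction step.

(2054054/429537) = (335906/429537)   [reduce mod 429537]
335906 = 2^1·167953; (2/429537) = +1 since 429537 mod 8 = 1, so (335906/429537) = (+1)^1·(167953/429537); sign now +1
reciprocity: (167953/429537) = +1·(429537/167953) since 167953 mod 4 = 1, 429537 mod 4 = 1; sign now +1
(429537/167953) = (93631/167953)   [reduce mod 167953]
reciprocity: (93631/167953) = +1·(167953/93631) since 93631 mod 4 = 3, 167953 mod 4 = 1; sign now +1
(167953/93631) = (74322/93631)   [reduce mod 93631]
74322 = 2^1·37161; (2/93631) = +1 since 93631 mod 8 = 7, so (74322/93631) = (+1)^1·(37161/93631); sign now +1
reciprocity: (37161/93631) = +1·(93631/37161) since 37161 mod 4 = 1, 93631 mod 4 = 3; sign now +1
(93631/37161) = (19309/37161)   [reduce mod 37161]
reciprocity: (19309/37161) = +1·(37161/19309) since 19309 mod 4 = 1, 37161 mod 4 = 1; sign now +1
(37161/19309) = (17852/19309)   [reduce mod 19309]
17852 = 2^2·4463; (2/19309) = -1 since 19309 mod 8 = 5, so (17852/19309) = (-1)^2·(4463/19309); sign now +1
reciprocity: (4463/19309) = +1·(19309/4463) since 4463 mod 4 = 3, 19309 mod 4 = 1; sign now +1
(19309/4463) = (1457/4463)   [reduce mod 4463]
reciprocity: (1457/4463) = +1·(4463/1457) since 1457 mod 4 = 1, 4463 mod 4 = 3; sign now +1
(4463/1457) = (92/1457)   [reduce mod 1457]
92 = 2^2·23; (2/1457) = +1 since 1457 mod 8 = 1, so (92/1457) = (+1)^2·(23/1457); sign now +1
reciprocity: (23/1457) = +1·(1457/23) since 23 mod 4 = 3, 1457 mod 4 = 1; sign now +1
(1457/23) = (8/23)   [reduce mod 23]
8 = 2^3·1; (2/23) = +1 since 23 mod 8 = 7, so (8/23) = (+1)^3·(1/23); sign now +1
(1/23) = 1; final value = sign = +1

1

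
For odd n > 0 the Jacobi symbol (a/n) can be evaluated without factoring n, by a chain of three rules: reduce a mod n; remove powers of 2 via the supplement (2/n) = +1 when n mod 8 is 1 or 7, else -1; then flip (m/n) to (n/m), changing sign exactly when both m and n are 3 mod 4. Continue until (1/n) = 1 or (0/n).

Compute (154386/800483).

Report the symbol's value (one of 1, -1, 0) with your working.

factor out 2^1: 154386 = 2^1·77193; with 800483 mod 8 = 3, (2/800483) = -1; sign now -1; continue with (77193/800483)
flip (77193/800483) -> (800483/77193): both odd, 77193 mod 4 = 1, 800483 mod 4 = 3, so the flip contributes +1; sign now -1
(800483/77193): 800483 mod 77193 = 28553, so (800483/77193) = (28553/77193)
flip (28553/77193) -> (77193/28553): both odd, 28553 mod 4 = 1, 77193 mod 4 = 1, so the flip contributes +1; sign now -1
(77193/28553): 77193 mod 28553 = 20087, so (77193/28553) = (20087/28553)
flip (20087/28553) -> (28553/20087): both odd, 20087 mod 4 = 3, 28553 mod 4 = 1, so the flip contributes +1; sign now -1
(28553/20087): 28553 mod 20087 = 8466, so (28553/20087) = (8466/20087)
factor out 2^1: 8466 = 2^1·4233; with 20087 mod 8 = 7, (2/20087) = +1; sign now -1; continue with (4233/20087)
flip (4233/20087) -> (20087/4233): both odd, 4233 mod 4 = 1, 20087 mod 4 = 3, so the flip contributes +1; sign now -1
(20087/4233): 20087 mod 4233 = 3155, so (20087/4233) = (3155/4233)
flip (3155/4233) -> (4233/3155): both odd, 3155 mod 4 = 3, 4233 mod 4 = 1, so the flip contributes +1; sign now -1
(4233/3155): 4233 mod 3155 = 1078, so (4233/3155) = (1078/3155)
factor out 2^1: 1078 = 2^1·539; with 3155 mod 8 = 3, (2/3155) = -1; sign now +1; continue with (539/3155)
flip (539/3155) -> (3155/539): both odd, 539 mod 4 = 3, 3155 mod 4 = 3, so the flip contributes -1; sign now -1
(3155/539): 3155 mod 539 = 460, so (3155/539) = (460/539)
factor out 2^2: 460 = 2^2·115; with 539 mod 8 = 3, (2/539) = -1; sign now -1; continue with (115/539)
flip (115/539) -> (539/115): both odd, 115 mod 4 = 3, 539 mod 4 = 3, so the flip contributes -1; sign now +1
(539/115): 539 mod 115 = 79, so (539/115) = (79/115)
flip (79/115) -> (115/79): both odd, 79 mod 4 = 3, 115 mod 4 = 3, so the flip contributes -1; sign now -1
(115/79): 115 mod 79 = 36, so (115/79) = (36/79)
factor out 2^2: 36 = 2^2·9; with 79 mod 8 = 7, (2/79) = +1; sign now -1; continue with (9/79)
flip (9/79) -> (79/9): both odd, 9 mod 4 = 1, 79 mod 4 = 3, so the flip contributes +1; sign now -1
(79/9): 79 mod 9 = 7, so (79/9) = (7/9)
flip (7/9) -> (9/7): both odd, 7 mod 4 = 3, 9 mod 4 = 1, so the flip contributes +1; sign now -1
(9/7): 9 mod 7 = 2, so (9/7) = (2/7)
factor out 2^1: 2 = 2^1·1; with 7 mod 8 = 7, (2/7) = +1; sign now -1; continue with (1/7)
reached (1/7) = 1, so the symbol is -1

-1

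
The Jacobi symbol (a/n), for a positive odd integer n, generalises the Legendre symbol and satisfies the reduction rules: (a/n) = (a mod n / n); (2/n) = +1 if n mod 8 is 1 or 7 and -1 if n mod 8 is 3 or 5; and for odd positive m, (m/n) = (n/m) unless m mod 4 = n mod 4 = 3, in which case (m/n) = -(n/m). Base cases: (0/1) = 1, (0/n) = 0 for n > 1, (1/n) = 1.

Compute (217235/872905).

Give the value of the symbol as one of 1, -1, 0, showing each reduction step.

0

reciprocity: (217235/872905) = +1·(872905/217235) since 217235 mod 4 = 3, 872905 mod 4 = 1; sign now +1
(872905/217235) = (3965/217235)   [reduce mod 217235]
reciprocity: (3965/217235) = +1·(217235/3965) since 3965 mod 4 = 1, 217235 mod 4 = 3; sign now +1
(217235/3965) = (3125/3965)   [reduce mod 3965]
reciprocity: (3125/3965) = +1·(3965/3125) since 3125 mod 4 = 1, 3965 mod 4 = 1; sign now +1
(3965/3125) = (840/3125)   [reduce mod 3125]
840 = 2^3·105; (2/3125) = -1 since 3125 mod 8 = 5, so (840/3125) = (-1)^3·(105/3125); sign now -1
reciprocity: (105/3125) = +1·(3125/105) since 105 mod 4 = 1, 3125 mod 4 = 1; sign now -1
(3125/105) = (80/105)   [reduce mod 105]
80 = 2^4·5; (2/105) = +1 since 105 mod 8 = 1, so (80/105) = (+1)^4·(5/105); sign now -1
reciprocity: (5/105) = +1·(105/5) since 5 mod 4 = 1, 105 mod 4 = 1; sign now -1
(105/5) = (0/5)   [reduce mod 5]
(0/5) = 0   [gcd(a, n) > 1]; final value = 0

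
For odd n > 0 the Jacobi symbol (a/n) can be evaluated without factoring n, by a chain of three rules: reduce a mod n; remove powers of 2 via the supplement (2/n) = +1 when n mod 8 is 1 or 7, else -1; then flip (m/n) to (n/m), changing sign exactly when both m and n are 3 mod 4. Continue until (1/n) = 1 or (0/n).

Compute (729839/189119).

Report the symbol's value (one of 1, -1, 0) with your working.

(729839/189119) = (162482/189119)   [reduce mod 189119]
162482 = 2^1·81241; (2/189119) = +1 since 189119 mod 8 = 7, so (162482/189119) = (+1)^1·(81241/189119); sign now +1
reciprocity: (81241/189119) = +1·(189119/81241) since 81241 mod 4 = 1, 189119 mod 4 = 3; sign now +1
(189119/81241) = (26637/81241)   [reduce mod 81241]
reciprocity: (26637/81241) = +1·(81241/26637) since 26637 mod 4 = 1, 81241 mod 4 = 1; sign now +1
(81241/26637) = (1330/26637)   [reduce mod 26637]
1330 = 2^1·665; (2/26637) = -1 since 26637 mod 8 = 5, so (1330/26637) = (-1)^1·(665/26637); sign now -1
reciprocity: (665/26637) = +1·(26637/665) since 665 mod 4 = 1, 26637 mod 4 = 1; sign now -1
(26637/665) = (37/665)   [reduce mod 665]
reciprocity: (37/665) = +1·(665/37) since 37 mod 4 = 1, 665 mod 4 = 1; sign now -1
(665/37) = (36/37)   [reduce mod 37]
36 = 2^2·9; (2/37) = -1 since 37 mod 8 = 5, so (36/37) = (-1)^2·(9/37); sign now -1
reciprocity: (9/37) = +1·(37/9) since 9 mod 4 = 1, 37 mod 4 = 1; sign now -1
(37/9) = (1/9)   [reduce mod 9]
(1/9) = 1; final value = sign = -1

-1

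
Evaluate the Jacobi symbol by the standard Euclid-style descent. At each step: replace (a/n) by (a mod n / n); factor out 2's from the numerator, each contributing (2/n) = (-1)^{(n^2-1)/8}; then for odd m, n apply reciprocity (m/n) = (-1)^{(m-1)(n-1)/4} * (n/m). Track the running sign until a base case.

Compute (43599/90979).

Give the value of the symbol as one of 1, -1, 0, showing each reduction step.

flip (43599/90979) -> (90979/43599): both odd, 43599 mod 4 = 3, 90979 mod 4 = 3, so the flip contributes -1; sign now -1
(90979/43599): 90979 mod 43599 = 3781, so (90979/43599) = (3781/43599)
flip (3781/43599) -> (43599/3781): both odd, 3781 mod 4 = 1, 43599 mod 4 = 3, so the flip contributes +1; sign now -1
(43599/3781): 43599 mod 3781 = 2008, so (43599/3781) = (2008/3781)
factor out 2^3: 2008 = 2^3·251; with 3781 mod 8 = 5, (2/3781) = -1; sign now +1; continue with (251/3781)
flip (251/3781) -> (3781/251): both odd, 251 mod 4 = 3, 3781 mod 4 = 1, so the flip contributes +1; sign now +1
(3781/251): 3781 mod 251 = 16, so (3781/251) = (16/251)
factor out 2^4: 16 = 2^4·1; with 251 mod 8 = 3, (2/251) = -1; sign now +1; continue with (1/251)
reached (1/251) = 1, so the symbol is +1

1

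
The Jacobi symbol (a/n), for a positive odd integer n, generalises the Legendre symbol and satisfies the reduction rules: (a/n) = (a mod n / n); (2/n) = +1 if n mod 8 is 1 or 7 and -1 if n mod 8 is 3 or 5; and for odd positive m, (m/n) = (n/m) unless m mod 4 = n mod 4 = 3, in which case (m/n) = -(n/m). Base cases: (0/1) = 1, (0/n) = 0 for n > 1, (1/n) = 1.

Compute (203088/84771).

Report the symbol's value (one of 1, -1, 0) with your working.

(203088/84771): 203088 mod 84771 = 33546, so (203088/84771) = (33546/84771)
factor out 2^1: 33546 = 2^1·16773; with 84771 mod 8 = 3, (2/84771) = -1; sign now -1; continue with (16773/84771)
flip (16773/84771) -> (84771/16773): both odd, 16773 mod 4 = 1, 84771 mod 4 = 3, so the flip contributes +1; sign now -1
(84771/16773): 84771 mod 16773 = 906, so (84771/16773) = (906/16773)
factor out 2^1: 906 = 2^1·453; with 16773 mod 8 = 5, (2/16773) = -1; sign now +1; continue with (453/16773)
flip (453/16773) -> (16773/453): both odd, 453 mod 4 = 1, 16773 mod 4 = 1, so the flip contributes +1; sign now +1
(16773/453): 16773 mod 453 = 12, so (16773/453) = (12/453)
factor out 2^2: 12 = 2^2·3; with 453 mod 8 = 5, (2/453) = -1; sign now +1; continue with (3/453)
flip (3/453) -> (453/3): both odd, 3 mod 4 = 3, 453 mod 4 = 1, so the flip contributes +1; sign now +1
(453/3): 453 mod 3 = 0, so (453/3) = (0/3)
reached (0/3); gcd(a, n) > 1, so (0/3) = 0 and the symbol is 0

0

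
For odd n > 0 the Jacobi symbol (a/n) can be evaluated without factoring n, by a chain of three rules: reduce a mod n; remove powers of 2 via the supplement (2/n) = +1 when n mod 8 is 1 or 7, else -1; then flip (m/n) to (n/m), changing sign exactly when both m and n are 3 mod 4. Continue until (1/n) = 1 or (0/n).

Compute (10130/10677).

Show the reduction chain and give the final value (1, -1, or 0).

-1

factor out 2^1: 10130 = 2^1·5065; with 10677 mod 8 = 5, (2/10677) = -1; sign now -1; continue with (5065/10677)
flip (5065/10677) -> (10677/5065): both odd, 5065 mod 4 = 1, 10677 mod 4 = 1, so the flip contributes +1; sign now -1
(10677/5065): 10677 mod 5065 = 547, so (10677/5065) = (547/5065)
flip (547/5065) -> (5065/547): both odd, 547 mod 4 = 3, 5065 mod 4 = 1, so the flip contributes +1; sign now -1
(5065/547): 5065 mod 547 = 142, so (5065/547) = (142/547)
factor out 2^1: 142 = 2^1·71; with 547 mod 8 = 3, (2/547) = -1; sign now +1; continue with (71/547)
flip (71/547) -> (547/71): both odd, 71 mod 4 = 3, 547 mod 4 = 3, so the flip contributes -1; sign now -1
(547/71): 547 mod 71 = 50, so (547/71) = (50/71)
factor out 2^1: 50 = 2^1·25; with 71 mod 8 = 7, (2/71) = +1; sign now -1; continue with (25/71)
flip (25/71) -> (71/25): both odd, 25 mod 4 = 1, 71 mod 4 = 3, so the flip contributes +1; sign now -1
(71/25): 71 mod 25 = 21, so (71/25) = (21/25)
flip (21/25) -> (25/21): both odd, 21 mod 4 = 1, 25 mod 4 = 1, so the flip contributes +1; sign now -1
(25/21): 25 mod 21 = 4, so (25/21) = (4/21)
factor out 2^2: 4 = 2^2·1; with 21 mod 8 = 5, (2/21) = -1; sign now -1; continue with (1/21)
reached (1/21) = 1, so the symbol is -1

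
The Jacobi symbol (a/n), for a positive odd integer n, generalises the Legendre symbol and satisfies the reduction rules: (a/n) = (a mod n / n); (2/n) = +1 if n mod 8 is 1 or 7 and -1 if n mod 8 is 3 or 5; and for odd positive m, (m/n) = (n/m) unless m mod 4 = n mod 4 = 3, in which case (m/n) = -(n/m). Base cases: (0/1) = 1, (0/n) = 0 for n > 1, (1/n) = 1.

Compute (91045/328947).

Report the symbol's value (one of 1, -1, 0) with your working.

flip (91045/328947) -> (328947/91045): both odd, 91045 mod 4 = 1, 328947 mod 4 = 3, so the flip contributes +1; sign now +1
(328947/91045): 328947 mod 91045 = 55812, so (328947/91045) = (55812/91045)
factor out 2^2: 55812 = 2^2·13953; with 91045 mod 8 = 5, (2/91045) = -1; sign now +1; continue with (13953/91045)
flip (13953/91045) -> (91045/13953): both odd, 13953 mod 4 = 1, 91045 mod 4 = 1, so the flip contributes +1; sign now +1
(91045/13953): 91045 mod 13953 = 7327, so (91045/13953) = (7327/13953)
flip (7327/13953) -> (13953/7327): both odd, 7327 mod 4 = 3, 13953 mod 4 = 1, so the flip contributes +1; sign now +1
(13953/7327): 13953 mod 7327 = 6626, so (13953/7327) = (6626/7327)
factor out 2^1: 6626 = 2^1·3313; with 7327 mod 8 = 7, (2/7327) = +1; sign now +1; continue with (3313/7327)
flip (3313/7327) -> (7327/3313): both odd, 3313 mod 4 = 1, 7327 mod 4 = 3, so the flip contributes +1; sign now +1
(7327/3313): 7327 mod 3313 = 701, so (7327/3313) = (701/3313)
flip (701/3313) -> (3313/701): both odd, 701 mod 4 = 1, 3313 mod 4 = 1, so the flip contributes +1; sign now +1
(3313/701): 3313 mod 701 = 509, so (3313/701) = (509/701)
flip (509/701) -> (701/509): both odd, 509 mod 4 = 1, 701 mod 4 = 1, so the flip contributes +1; sign now +1
(701/509): 701 mod 509 = 192, so (701/509) = (192/509)
factor out 2^6: 192 = 2^6·3; with 509 mod 8 = 5, (2/509) = -1; sign now +1; continue with (3/509)
flip (3/509) -> (509/3): both odd, 3 mod 4 = 3, 509 mod 4 = 1, so the flip contributes +1; sign now +1
(509/3): 509 mod 3 = 2, so (509/3) = (2/3)
factor out 2^1: 2 = 2^1·1; with 3 mod 8 = 3, (2/3) = -1; sign now -1; continue with (1/3)
reached (1/3) = 1, so the symbol is -1

-1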